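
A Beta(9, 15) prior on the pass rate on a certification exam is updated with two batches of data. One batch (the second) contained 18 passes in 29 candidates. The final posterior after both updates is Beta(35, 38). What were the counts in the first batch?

Because Beta–binomial updating is additive in the counts, the combined data contributed (α_post−α_prior, β_post−β_prior) successes and failures.
Total across both batches: 35−9=26 passes, 38−15=23 failures.
Subtract the second batch: 26−18=8 passes and 23−11=12 failures.

8 passes and 12 failures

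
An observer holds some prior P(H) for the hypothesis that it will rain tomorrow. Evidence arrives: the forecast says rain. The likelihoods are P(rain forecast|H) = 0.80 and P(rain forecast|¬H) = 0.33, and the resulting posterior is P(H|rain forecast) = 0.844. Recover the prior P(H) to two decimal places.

Bayes' rule in odds form gives O(H|E) = O(H)·[P(E|H)/P(E|¬H)], hence O(H) = O(H|E)/LR.
Posterior odds = 0.844/(1−0.844) = 5.4103. LR = 0.80/0.33 = 2.4242.
Prior odds = 5.4103/2.4242 = 2.2318, so P(H) = 2.2318/(1+2.2318) ≈ 0.69.

P(H) = 0.69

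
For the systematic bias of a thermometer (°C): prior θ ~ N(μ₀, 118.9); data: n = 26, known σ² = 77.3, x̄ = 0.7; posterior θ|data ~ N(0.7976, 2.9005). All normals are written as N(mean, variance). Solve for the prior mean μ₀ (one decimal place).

μ₀ = 4.7

The posterior mean is a precision-weighted average: μ_n = (τ₀μ₀ + τ_data·x̄)/(τ₀+τ_data), with τ₀=1/σ₀² and τ_data=n/σ².
Here τ₀ = 1/118.9 = 0.008410 and τ_data = 26/77.3 = 0.336352, so τ_n = 0.344762.
Rearranging for μ₀: μ₀ = (μ_n·τ_n − τ_data·x̄)/τ₀ = (0.7976·0.344762 − 0.336352·0.7) / 0.008410 = 0.039536/0.008410 ≈ 4.7.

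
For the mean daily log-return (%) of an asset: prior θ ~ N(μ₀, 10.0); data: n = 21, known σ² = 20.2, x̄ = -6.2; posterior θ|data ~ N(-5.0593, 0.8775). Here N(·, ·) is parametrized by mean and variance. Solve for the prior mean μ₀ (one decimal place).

μ₀ = 6.8

The posterior mean is a precision-weighted average: μ_n = (τ₀μ₀ + τ_data·x̄)/(τ₀+τ_data), with τ₀=1/σ₀² and τ_data=n/σ².
Here τ₀ = 1/10.0 = 0.100000 and τ_data = 21/20.2 = 1.039604, so τ_n = 1.139604.
Rearranging for μ₀: μ₀ = (μ_n·τ_n − τ_data·x̄)/τ₀ = (-5.0593·1.139604 − 1.039604·-6.2) / 0.100000 = 0.679946/0.100000 ≈ 6.8.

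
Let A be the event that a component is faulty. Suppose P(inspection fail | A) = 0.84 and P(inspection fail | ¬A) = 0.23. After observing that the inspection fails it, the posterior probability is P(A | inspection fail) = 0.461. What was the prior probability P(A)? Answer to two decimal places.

In odds form, posterior odds = prior odds × likelihood ratio, so prior odds = posterior odds ÷ LR.
Posterior odds = 0.461/(1−0.461) = 0.8553. LR = 0.84/0.23 = 3.6522.
Prior odds = 0.8553/3.6522 = 0.2342, so P(A) = 0.2342/(1+0.2342) ≈ 0.19.

P(A) = 0.19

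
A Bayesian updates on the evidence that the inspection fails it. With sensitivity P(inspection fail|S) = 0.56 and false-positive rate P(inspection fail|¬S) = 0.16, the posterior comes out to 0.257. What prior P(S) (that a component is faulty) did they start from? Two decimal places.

P(S) = 0.09

In odds form, posterior odds = prior odds × likelihood ratio, so prior odds = posterior odds ÷ LR.
Posterior odds = 0.257/(1−0.257) = 0.3459. LR = 0.56/0.16 = 3.5000.
Prior odds = 0.3459/3.5000 = 0.0988, so P(S) = 0.0988/(1+0.0988) ≈ 0.09.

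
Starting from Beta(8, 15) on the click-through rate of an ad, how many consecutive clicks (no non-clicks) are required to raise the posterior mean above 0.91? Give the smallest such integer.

k = 144

After k clicks and 0 non-clicks the posterior is Beta(8+k, 15), with mean (8+k)/(8+15+k).
Set (8+k)/(23+k) > 0.91 and solve: k > (0.91·23 − 8)/(1 − 0.91) = 143.667.
The smallest integer exceeding 143.667 is 144.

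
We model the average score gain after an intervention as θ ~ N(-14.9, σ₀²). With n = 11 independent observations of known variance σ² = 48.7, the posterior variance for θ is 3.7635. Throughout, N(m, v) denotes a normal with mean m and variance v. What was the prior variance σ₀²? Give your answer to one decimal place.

σ₀² = 25.1

Posterior precision equals prior precision plus data precision: 1/σ_n² = 1/σ₀² + n/σ².
So 1/σ₀² = 1/3.7635 − 11/48.7 = 0.265710 − 0.225873 = 0.039837.
Hence σ₀² = 1/0.039837 ≈ 25.1.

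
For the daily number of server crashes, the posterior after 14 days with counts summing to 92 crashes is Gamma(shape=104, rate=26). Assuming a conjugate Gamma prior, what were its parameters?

Gamma(shape=12, rate=12)

Gamma–Poisson conjugacy: posterior shape = α + Σxᵢ, posterior rate = β + n.
So α = 104 − 92 = 12 and β = 26 − 14 = 12.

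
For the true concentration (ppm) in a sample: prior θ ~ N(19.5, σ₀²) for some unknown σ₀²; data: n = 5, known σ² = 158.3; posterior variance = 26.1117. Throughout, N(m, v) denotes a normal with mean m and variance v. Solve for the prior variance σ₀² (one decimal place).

Posterior precision equals prior precision plus data precision: 1/σ_n² = 1/σ₀² + n/σ².
So 1/σ₀² = 1/26.1117 − 5/158.3 = 0.038297 − 0.031586 = 0.006711.
Hence σ₀² = 1/0.006711 ≈ 149.0.

σ₀² = 149.0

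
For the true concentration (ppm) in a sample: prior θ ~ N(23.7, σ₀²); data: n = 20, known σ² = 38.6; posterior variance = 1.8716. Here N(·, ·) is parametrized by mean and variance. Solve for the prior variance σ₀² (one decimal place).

For the Normal–Normal model with known σ², precisions add: τ_n = τ₀ + n/σ².
So 1/σ₀² = 1/1.8716 − 20/38.6 = 0.534302 − 0.518135 = 0.016167.
Hence σ₀² = 1/0.016167 ≈ 61.9.

σ₀² = 61.9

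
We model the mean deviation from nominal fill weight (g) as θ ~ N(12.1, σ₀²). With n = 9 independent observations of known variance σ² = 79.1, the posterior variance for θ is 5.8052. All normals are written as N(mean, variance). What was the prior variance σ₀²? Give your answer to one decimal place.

Posterior precision equals prior precision plus data precision: 1/σ_n² = 1/σ₀² + n/σ².
So 1/σ₀² = 1/5.8052 − 9/79.1 = 0.172259 − 0.113780 = 0.058479.
Hence σ₀² = 1/0.058479 ≈ 17.1.

σ₀² = 17.1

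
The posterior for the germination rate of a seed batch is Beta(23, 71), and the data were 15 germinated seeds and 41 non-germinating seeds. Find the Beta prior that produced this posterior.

Under Beta–binomial conjugacy the posterior parameters are (α+s, β+f).
Subtract the data counts: 23−15=8, 71−41=30.

Beta(8, 30)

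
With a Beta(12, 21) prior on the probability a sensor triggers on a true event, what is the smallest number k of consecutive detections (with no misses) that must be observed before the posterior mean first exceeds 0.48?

After k detections and 0 misses the posterior is Beta(12+k, 21), with mean (12+k)/(12+21+k).
Set (12+k)/(33+k) > 0.48 and solve: k > (0.48·33 − 12)/(1 − 0.48) = 7.385.
The smallest integer exceeding 7.385 is 8.

k = 8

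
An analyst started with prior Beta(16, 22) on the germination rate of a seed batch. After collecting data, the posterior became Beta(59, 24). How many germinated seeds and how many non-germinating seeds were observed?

Under Beta–binomial conjugacy the posterior parameters are (α+s, β+f).
Match parameters: s=59−16=43, f=24−22=2.

43 germinated seeds and 2 non-germinating seeds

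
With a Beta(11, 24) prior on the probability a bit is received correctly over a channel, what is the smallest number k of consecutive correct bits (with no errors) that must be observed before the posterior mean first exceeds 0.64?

After k correct bits and 0 errors the posterior is Beta(11+k, 24), with mean (11+k)/(11+24+k).
Set (11+k)/(35+k) > 0.64 and solve: k > (0.64·35 − 11)/(1 − 0.64) = 31.667.
The smallest integer exceeding 31.667 is 32.

k = 32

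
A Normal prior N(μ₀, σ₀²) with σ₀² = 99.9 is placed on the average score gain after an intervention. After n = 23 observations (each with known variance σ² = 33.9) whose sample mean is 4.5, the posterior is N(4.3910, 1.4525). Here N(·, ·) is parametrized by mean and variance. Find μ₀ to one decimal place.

With known observation variance, the Normal–Normal posterior has precision τ_n = τ₀ + n/σ² and mean μ_n = (τ₀μ₀ + (n/σ²)x̄)/τ_n.
Here τ₀ = 1/99.9 = 0.010010 and τ_data = 23/33.9 = 0.678466, so τ_n = 0.688476.
Rearranging for μ₀: μ₀ = (μ_n·τ_n − τ_data·x̄)/τ₀ = (4.3910·0.688476 − 0.678466·4.5) / 0.010010 = -0.029999/0.010010 ≈ -3.0.

μ₀ = -3.0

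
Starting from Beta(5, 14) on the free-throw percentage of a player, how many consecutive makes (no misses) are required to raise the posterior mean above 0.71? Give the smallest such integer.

After k makes and 0 misses the posterior is Beta(5+k, 14), with mean (5+k)/(5+14+k).
Set (5+k)/(19+k) > 0.71 and solve: k > (0.71·19 − 5)/(1 − 0.71) = 29.276.
The smallest integer exceeding 29.276 is 30, and checking k=30: (35)/(49) = 0.7143 > 0.71.

k = 30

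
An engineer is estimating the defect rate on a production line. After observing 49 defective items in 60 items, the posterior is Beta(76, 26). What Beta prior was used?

Under Beta–binomial conjugacy the posterior parameters are (α+s, β+f).
So α = 76 − 49 = 27 and β = 26 − 11 = 15.

Beta(27, 15)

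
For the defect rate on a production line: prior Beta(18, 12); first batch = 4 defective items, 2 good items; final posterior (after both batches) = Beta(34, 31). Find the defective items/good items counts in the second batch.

12 defective items and 17 good items

Sequential conjugate updates are equivalent to a single update on the pooled data, so total successes = posterior α − prior α and total failures = posterior β − prior β.
Total across both batches: 34−18=16 defective items, 31−12=19 good items.
Subtract the first batch: 16−4=12 defective items and 19−2=17 good items.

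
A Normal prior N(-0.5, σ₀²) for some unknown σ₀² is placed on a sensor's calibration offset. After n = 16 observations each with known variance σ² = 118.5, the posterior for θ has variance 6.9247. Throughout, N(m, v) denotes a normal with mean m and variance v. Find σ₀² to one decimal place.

Posterior precision equals prior precision plus data precision: 1/σ_n² = 1/σ₀² + n/σ².
So 1/σ₀² = 1/6.9247 − 16/118.5 = 0.144411 − 0.135021 = 0.009390.
Hence σ₀² = 1/0.009390 ≈ 106.5.

σ₀² = 106.5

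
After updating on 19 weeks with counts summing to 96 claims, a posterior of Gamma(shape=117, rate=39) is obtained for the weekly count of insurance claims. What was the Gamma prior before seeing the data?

A Gamma(α, β) prior (rate parametrization) on a Poisson rate with n observations summing to S gives posterior Gamma(α+S, β+n).
So α = 117 − 96 = 21 and β = 39 − 19 = 20.

Gamma(shape=21, rate=20)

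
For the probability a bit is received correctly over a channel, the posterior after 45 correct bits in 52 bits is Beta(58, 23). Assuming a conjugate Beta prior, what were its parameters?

A Beta(a, b) prior with s successes and f failures in binomial data gives a Beta(a+s, b+f) posterior.
So a = 58 − 45 = 13 and b = 23 − 7 = 16.

Beta(13, 16)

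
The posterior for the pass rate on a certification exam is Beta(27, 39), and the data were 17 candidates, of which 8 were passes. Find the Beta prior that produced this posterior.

Beta(19, 30)

Under Beta–binomial conjugacy the posterior parameters are (α+s, β+f).
So α = 27 − 8 = 19 and β = 39 − 9 = 30.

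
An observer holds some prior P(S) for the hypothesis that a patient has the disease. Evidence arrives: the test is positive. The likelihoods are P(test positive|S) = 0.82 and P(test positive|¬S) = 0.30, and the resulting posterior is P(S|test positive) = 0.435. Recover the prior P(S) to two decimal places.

P(S) = 0.22

In odds form, posterior odds = prior odds × likelihood ratio, so prior odds = posterior odds ÷ LR.
Posterior odds = 0.435/(1−0.435) = 0.7699. LR = 0.82/0.30 = 2.7333.
Prior odds = 0.7699/2.7333 = 0.2817, so P(S) = 0.2817/(1+0.2817) ≈ 0.22.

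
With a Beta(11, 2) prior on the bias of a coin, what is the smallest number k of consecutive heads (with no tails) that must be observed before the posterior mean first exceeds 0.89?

After k heads and 0 tails the posterior is Beta(11+k, 2), with mean (11+k)/(11+2+k).
Set (11+k)/(13+k) > 0.89 and solve: k > (0.89·13 − 11)/(1 − 0.89) = 5.182.
The smallest integer exceeding 5.182 is 6, and checking k=6: (17)/(19) = 0.8947 > 0.89.

k = 6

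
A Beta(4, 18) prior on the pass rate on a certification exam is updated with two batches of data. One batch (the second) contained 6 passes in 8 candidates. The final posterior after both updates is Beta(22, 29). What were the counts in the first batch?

12 passes and 9 failures

Sequential conjugate updates are equivalent to a single update on the pooled data, so total successes = posterior α − prior α and total failures = posterior β − prior β.
Total across both batches: 22−4=18 passes, 29−18=11 failures.
Subtract the second batch: 18−6=12 passes and 11−2=9 failures.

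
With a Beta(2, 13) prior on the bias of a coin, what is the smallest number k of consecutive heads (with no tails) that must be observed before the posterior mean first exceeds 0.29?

After k heads and 0 tails the posterior is Beta(2+k, 13), with mean (2+k)/(2+13+k).
Set (2+k)/(15+k) > 0.29 and solve: k > (0.29·15 − 2)/(1 − 0.29) = 3.310.
The smallest integer exceeding 3.310 is 4.

k = 4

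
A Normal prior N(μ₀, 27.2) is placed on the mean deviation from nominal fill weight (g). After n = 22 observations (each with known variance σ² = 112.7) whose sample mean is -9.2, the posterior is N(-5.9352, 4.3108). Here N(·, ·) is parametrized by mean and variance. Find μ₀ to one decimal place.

The posterior mean is a precision-weighted average: μ_n = (τ₀μ₀ + τ_data·x̄)/(τ₀+τ_data), with τ₀=1/σ₀² and τ_data=n/σ².
Here τ₀ = 1/27.2 = 0.036765 and τ_data = 22/112.7 = 0.195209, so τ_n = 0.231974.
Rearranging for μ₀: μ₀ = (μ_n·τ_n − τ_data·x̄)/τ₀ = (-5.9352·0.231974 − 0.195209·-9.2) / 0.036765 = 0.419111/0.036765 ≈ 11.4.

μ₀ = 11.4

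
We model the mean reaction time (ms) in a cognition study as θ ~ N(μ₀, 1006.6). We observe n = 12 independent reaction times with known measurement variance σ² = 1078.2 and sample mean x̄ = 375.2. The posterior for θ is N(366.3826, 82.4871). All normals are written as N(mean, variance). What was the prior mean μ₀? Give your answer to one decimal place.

μ₀ = 267.6

With known observation variance, the Normal–Normal posterior has precision τ_n = τ₀ + n/σ² and mean μ_n = (τ₀μ₀ + (n/σ²)x̄)/τ_n.
Here τ₀ = 1/1006.6 = 0.000993 and τ_data = 12/1078.2 = 0.011130, so τ_n = 0.012123.
Rearranging for μ₀: μ₀ = (μ_n·τ_n − τ_data·x̄)/τ₀ = (366.3826·0.012123 − 0.011130·375.2) / 0.000993 = 0.265680/0.000993 ≈ 267.6.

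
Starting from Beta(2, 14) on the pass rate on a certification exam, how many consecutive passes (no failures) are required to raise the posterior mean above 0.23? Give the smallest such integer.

After k passes and 0 failures the posterior is Beta(2+k, 14), with mean (2+k)/(2+14+k).
Set (2+k)/(16+k) > 0.23 and solve: k > (0.23·16 − 2)/(1 − 0.23) = 2.182.
The smallest integer exceeding 2.182 is 3, and checking k=3: (5)/(19) = 0.2632 > 0.23.

k = 3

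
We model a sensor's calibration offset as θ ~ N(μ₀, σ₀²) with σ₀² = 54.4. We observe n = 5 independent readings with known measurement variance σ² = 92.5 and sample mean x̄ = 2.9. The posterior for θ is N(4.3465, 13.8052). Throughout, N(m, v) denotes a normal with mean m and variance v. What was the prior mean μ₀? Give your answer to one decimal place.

The posterior mean is a precision-weighted average: μ_n = (τ₀μ₀ + τ_data·x̄)/(τ₀+τ_data), with τ₀=1/σ₀² and τ_data=n/σ².
Here τ₀ = 1/54.4 = 0.018382 and τ_data = 5/92.5 = 0.054054, so τ_n = 0.072436.
Rearranging for μ₀: μ₀ = (μ_n·τ_n − τ_data·x̄)/τ₀ = (4.3465·0.072436 − 0.054054·2.9) / 0.018382 = 0.158086/0.018382 ≈ 8.6.

μ₀ = 8.6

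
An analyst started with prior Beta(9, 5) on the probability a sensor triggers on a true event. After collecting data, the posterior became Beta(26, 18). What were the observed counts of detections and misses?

A Beta(α, β) prior with s successes and f failures in binomial data gives a Beta(α+s, β+f) posterior.
So s = 26 − 9 = 17 and f = 18 − 5 = 13.

17 detections and 13 misses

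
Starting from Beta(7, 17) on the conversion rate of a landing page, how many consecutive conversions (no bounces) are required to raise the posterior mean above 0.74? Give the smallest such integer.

k = 42

After k conversions and 0 bounces the posterior is Beta(7+k, 17), with mean (7+k)/(7+17+k).
Set (7+k)/(24+k) > 0.74 and solve: k > (0.74·24 − 7)/(1 − 0.74) = 41.385.
The smallest integer exceeding 41.385 is 42.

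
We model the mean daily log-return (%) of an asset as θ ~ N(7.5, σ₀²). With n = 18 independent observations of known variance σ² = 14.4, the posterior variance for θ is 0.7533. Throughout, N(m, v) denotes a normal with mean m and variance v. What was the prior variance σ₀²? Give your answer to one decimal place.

For the Normal–Normal model with known σ², precisions add: τ_n = τ₀ + n/σ².
So 1/σ₀² = 1/0.7533 − 18/14.4 = 1.327492 − 1.250000 = 0.077492.
Hence σ₀² = 1/0.077492 ≈ 12.9.

σ₀² = 12.9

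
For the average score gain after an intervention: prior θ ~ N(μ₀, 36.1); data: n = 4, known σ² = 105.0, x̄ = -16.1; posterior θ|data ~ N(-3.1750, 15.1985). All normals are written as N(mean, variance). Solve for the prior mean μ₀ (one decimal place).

With known observation variance, the Normal–Normal posterior has precision τ_n = τ₀ + n/σ² and mean μ_n = (τ₀μ₀ + (n/σ²)x̄)/τ_n.
Here τ₀ = 1/36.1 = 0.027701 and τ_data = 4/105.0 = 0.038095, so τ_n = 0.065796.
Rearranging for μ₀: μ₀ = (μ_n·τ_n − τ_data·x̄)/τ₀ = (-3.1750·0.065796 − 0.038095·-16.1) / 0.027701 = 0.404427/0.027701 ≈ 14.6.

μ₀ = 14.6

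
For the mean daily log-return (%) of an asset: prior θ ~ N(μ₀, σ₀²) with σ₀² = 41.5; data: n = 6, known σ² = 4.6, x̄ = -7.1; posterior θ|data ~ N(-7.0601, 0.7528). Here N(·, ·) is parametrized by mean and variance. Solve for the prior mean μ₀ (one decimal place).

With known observation variance, the Normal–Normal posterior has precision τ_n = τ₀ + n/σ² and mean μ_n = (τ₀μ₀ + (n/σ²)x̄)/τ_n.
Here τ₀ = 1/41.5 = 0.024096 and τ_data = 6/4.6 = 1.304348, so τ_n = 1.328444.
Rearranging for μ₀: μ₀ = (μ_n·τ_n − τ_data·x̄)/τ₀ = (-7.0601·1.328444 − 1.304348·-7.1) / 0.024096 = -0.118077/0.024096 ≈ -4.9.

μ₀ = -4.9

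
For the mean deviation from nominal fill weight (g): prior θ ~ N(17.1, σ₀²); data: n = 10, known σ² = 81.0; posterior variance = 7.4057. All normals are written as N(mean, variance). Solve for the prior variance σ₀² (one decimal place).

For the Normal–Normal model with known σ², precisions add: τ_n = τ₀ + n/σ².
So 1/σ₀² = 1/7.4057 − 10/81.0 = 0.135031 − 0.123457 = 0.011574.
Hence σ₀² = 1/0.011574 ≈ 86.4.

σ₀² = 86.4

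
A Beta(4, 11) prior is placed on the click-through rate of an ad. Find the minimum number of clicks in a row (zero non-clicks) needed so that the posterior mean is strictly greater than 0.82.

After k clicks and 0 non-clicks the posterior is Beta(4+k, 11), with mean (4+k)/(4+11+k).
Set (4+k)/(15+k) > 0.82 and solve: k > (0.82·15 − 4)/(1 − 0.82) = 46.111.
The smallest integer exceeding 46.111 is 47.

k = 47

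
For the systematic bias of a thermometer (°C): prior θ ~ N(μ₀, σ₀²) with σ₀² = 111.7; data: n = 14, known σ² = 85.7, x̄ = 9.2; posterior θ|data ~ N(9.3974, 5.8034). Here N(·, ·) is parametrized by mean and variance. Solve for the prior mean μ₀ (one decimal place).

μ₀ = 13.0

The posterior mean is a precision-weighted average: μ_n = (τ₀μ₀ + τ_data·x̄)/(τ₀+τ_data), with τ₀=1/σ₀² and τ_data=n/σ².
Here τ₀ = 1/111.7 = 0.008953 and τ_data = 14/85.7 = 0.163361, so τ_n = 0.172314.
Rearranging for μ₀: μ₀ = (μ_n·τ_n − τ_data·x̄)/τ₀ = (9.3974·0.172314 − 0.163361·9.2) / 0.008953 = 0.116382/0.008953 ≈ 13.0.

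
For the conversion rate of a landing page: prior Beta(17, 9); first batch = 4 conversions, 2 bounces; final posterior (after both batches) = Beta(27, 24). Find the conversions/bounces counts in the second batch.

Sequential conjugate updates are equivalent to a single update on the pooled data, so total successes = posterior α − prior α and total failures = posterior β − prior β.
Total across both batches: 27−17=10 conversions, 24−9=15 bounces.
Subtract the first batch: 10−4=6 conversions and 15−2=13 bounces.

6 conversions and 13 bounces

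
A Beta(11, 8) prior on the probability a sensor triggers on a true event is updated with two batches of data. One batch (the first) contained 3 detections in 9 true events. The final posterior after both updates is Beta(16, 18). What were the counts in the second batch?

2 detections and 4 misses

Because Beta–binomial updating is additive in the counts, the combined data contributed (α_post−α_prior, β_post−β_prior) successes and failures.
Total across both batches: 16−11=5 detections, 18−8=10 misses.
Subtract the first batch: 5−3=2 detections and 10−6=4 misses.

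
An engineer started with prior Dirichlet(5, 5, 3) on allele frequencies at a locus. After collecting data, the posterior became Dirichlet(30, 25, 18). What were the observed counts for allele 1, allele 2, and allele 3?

counts (25, 20, 15)

For a Dirichlet(α) prior with multinomial counts c, the posterior is Dirichlet(α + c) componentwise.
Counts are posterior − prior componentwise: 30−5=25, 25−5=20, 18−3=15.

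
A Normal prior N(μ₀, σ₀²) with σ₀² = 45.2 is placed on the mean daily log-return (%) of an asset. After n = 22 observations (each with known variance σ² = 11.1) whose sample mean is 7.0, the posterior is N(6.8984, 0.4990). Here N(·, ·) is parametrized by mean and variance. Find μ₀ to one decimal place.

μ₀ = -2.2

The posterior mean is a precision-weighted average: μ_n = (τ₀μ₀ + τ_data·x̄)/(τ₀+τ_data), with τ₀=1/σ₀² and τ_data=n/σ².
Here τ₀ = 1/45.2 = 0.022124 and τ_data = 22/11.1 = 1.981982, so τ_n = 2.004106.
Rearranging for μ₀: μ₀ = (μ_n·τ_n − τ_data·x̄)/τ₀ = (6.8984·2.004106 − 1.981982·7.0) / 0.022124 = -0.048749/0.022124 ≈ -2.2.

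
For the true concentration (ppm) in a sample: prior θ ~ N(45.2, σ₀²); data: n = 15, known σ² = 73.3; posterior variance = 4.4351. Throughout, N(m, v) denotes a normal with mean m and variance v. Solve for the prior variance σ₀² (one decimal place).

σ₀² = 48.0

Posterior precision equals prior precision plus data precision: 1/σ_n² = 1/σ₀² + n/σ².
So 1/σ₀² = 1/4.4351 − 15/73.3 = 0.225474 − 0.204638 = 0.020836.
Hence σ₀² = 1/0.020836 ≈ 48.0.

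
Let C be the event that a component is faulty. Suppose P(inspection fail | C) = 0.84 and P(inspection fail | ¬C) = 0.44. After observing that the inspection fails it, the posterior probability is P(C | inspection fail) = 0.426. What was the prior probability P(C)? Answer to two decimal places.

In odds form, posterior odds = prior odds × likelihood ratio, so prior odds = posterior odds ÷ LR.
Posterior odds = 0.426/(1−0.426) = 0.7422. LR = 0.84/0.44 = 1.9091.
Prior odds = 0.7422/1.9091 = 0.3888, so P(C) = 0.3888/(1+0.3888) ≈ 0.28.

P(C) = 0.28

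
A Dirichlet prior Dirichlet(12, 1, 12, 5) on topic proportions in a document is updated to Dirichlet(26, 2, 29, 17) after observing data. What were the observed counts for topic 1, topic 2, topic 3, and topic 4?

For a Dirichlet(α) prior with multinomial counts c, the posterior is Dirichlet(α + c) componentwise.
Counts are posterior − prior componentwise: 26−12=14, 2−1=1, 29−12=17, 17−5=12.

counts (14, 1, 17, 12)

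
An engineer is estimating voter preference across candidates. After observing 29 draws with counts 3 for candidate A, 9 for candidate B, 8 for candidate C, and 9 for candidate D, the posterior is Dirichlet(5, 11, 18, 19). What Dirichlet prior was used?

Dirichlet(2, 2, 10, 10)

For a Dirichlet(α) prior with multinomial counts c, the posterior is Dirichlet(α + c) componentwise.
Subtract each count from the matching posterior parameter: 5−3=2, 11−9=2, 18−8=10, 19−9=10.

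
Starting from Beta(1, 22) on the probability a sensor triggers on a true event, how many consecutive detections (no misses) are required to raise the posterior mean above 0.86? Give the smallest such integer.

k = 135

After k detections and 0 misses the posterior is Beta(1+k, 22), with mean (1+k)/(1+22+k).
Set (1+k)/(23+k) > 0.86 and solve: k > (0.86·23 − 1)/(1 − 0.86) = 134.143.
The smallest integer exceeding 134.143 is 135, and checking k=135: (136)/(158) = 0.8608 > 0.86.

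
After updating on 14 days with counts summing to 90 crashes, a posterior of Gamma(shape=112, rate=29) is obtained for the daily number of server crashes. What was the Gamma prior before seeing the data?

A Gamma(α, β) prior (rate parametrization) on a Poisson rate with n observations summing to S gives posterior Gamma(α+S, β+n).
So α = 112 − 90 = 22 and β = 29 − 14 = 15.

Gamma(shape=22, rate=15)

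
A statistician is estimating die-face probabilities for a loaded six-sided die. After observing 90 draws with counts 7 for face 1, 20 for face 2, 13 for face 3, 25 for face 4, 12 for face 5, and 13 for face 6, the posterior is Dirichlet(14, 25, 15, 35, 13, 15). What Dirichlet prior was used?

For a Dirichlet(α) prior with multinomial counts c, the posterior is Dirichlet(α + c) componentwise.
Subtract each count from the matching posterior parameter: 14−7=7, 25−20=5, 15−13=2, 35−25=10, 13−12=1, 15−13=2.

Dirichlet(7, 5, 2, 10, 1, 2)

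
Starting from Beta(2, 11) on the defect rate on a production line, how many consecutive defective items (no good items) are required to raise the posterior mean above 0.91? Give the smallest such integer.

After k defective items and 0 good items the posterior is Beta(2+k, 11), with mean (2+k)/(2+11+k).
Set (2+k)/(13+k) > 0.91 and solve: k > (0.91·13 − 2)/(1 − 0.91) = 109.222.
The smallest integer exceeding 109.222 is 110, and checking k=110: (112)/(123) = 0.9106 > 0.91.

k = 110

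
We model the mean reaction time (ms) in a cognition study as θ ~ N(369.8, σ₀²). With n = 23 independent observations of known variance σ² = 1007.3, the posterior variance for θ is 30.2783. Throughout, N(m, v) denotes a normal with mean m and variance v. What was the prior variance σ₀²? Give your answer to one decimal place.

σ₀² = 98.1

Posterior precision equals prior precision plus data precision: 1/σ_n² = 1/σ₀² + n/σ².
So 1/σ₀² = 1/30.2783 − 23/1007.3 = 0.033027 − 0.022833 = 0.010194.
Hence σ₀² = 1/0.010194 ≈ 98.1.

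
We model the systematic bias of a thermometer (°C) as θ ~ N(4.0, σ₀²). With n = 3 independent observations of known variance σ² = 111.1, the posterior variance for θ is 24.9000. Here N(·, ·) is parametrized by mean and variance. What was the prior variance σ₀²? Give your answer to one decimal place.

σ₀² = 76.0

For the Normal–Normal model with known σ², precisions add: τ_n = τ₀ + n/σ².
So 1/σ₀² = 1/24.9000 − 3/111.1 = 0.040161 − 0.027003 = 0.013158.
Hence σ₀² = 1/0.013158 ≈ 76.0.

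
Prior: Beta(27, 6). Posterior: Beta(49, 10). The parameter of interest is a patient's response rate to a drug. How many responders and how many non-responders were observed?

Under Beta–binomial conjugacy the posterior parameters are (α+s, β+f).
Match parameters: s=49−27=22, f=10−6=4.

22 responders and 4 non-responders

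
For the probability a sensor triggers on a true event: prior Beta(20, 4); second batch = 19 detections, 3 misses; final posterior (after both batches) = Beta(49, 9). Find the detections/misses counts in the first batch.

10 detections and 2 misses

Because Beta–binomial updating is additive in the counts, the combined data contributed (α_post−α_prior, β_post−β_prior) successes and failures.
Total across both batches: 49−20=29 detections, 9−4=5 misses.
Subtract the second batch: 29−19=10 detections and 5−3=2 misses.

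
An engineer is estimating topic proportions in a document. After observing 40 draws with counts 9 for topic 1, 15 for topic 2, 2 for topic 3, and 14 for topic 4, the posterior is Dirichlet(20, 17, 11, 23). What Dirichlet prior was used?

For a Dirichlet(α) prior with multinomial counts c, the posterior is Dirichlet(α + c) componentwise.
Subtract each count from the matching posterior parameter: 20−9=11, 17−15=2, 11−2=9, 23−14=9.

Dirichlet(11, 2, 9, 9)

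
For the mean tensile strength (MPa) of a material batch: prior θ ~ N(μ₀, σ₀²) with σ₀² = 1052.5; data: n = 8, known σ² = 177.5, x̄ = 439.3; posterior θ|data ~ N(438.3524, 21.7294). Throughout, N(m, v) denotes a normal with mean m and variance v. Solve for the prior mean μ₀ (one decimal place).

μ₀ = 393.4

The posterior mean is a precision-weighted average: μ_n = (τ₀μ₀ + τ_data·x̄)/(τ₀+τ_data), with τ₀=1/σ₀² and τ_data=n/σ².
Here τ₀ = 1/1052.5 = 0.000950 and τ_data = 8/177.5 = 0.045070, so τ_n = 0.046020.
Rearranging for μ₀: μ₀ = (μ_n·τ_n − τ_data·x̄)/τ₀ = (438.3524·0.046020 − 0.045070·439.3) / 0.000950 = 0.373726/0.000950 ≈ 393.4.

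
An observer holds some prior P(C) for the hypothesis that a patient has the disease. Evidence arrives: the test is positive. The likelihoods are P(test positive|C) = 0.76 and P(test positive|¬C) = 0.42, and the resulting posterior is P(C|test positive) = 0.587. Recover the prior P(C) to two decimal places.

P(C) = 0.44

Bayes' rule in odds form gives O(C|E) = O(C)·[P(E|C)/P(E|¬C)], hence O(C) = O(C|E)/LR.
Posterior odds = 0.587/(1−0.587) = 1.4213. LR = 0.76/0.42 = 1.8095.
Prior odds = 1.4213/1.8095 = 0.7855, so P(C) = 0.7855/(1+0.7855) ≈ 0.44.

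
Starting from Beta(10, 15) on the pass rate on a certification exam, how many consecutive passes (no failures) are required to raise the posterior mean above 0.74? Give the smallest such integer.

k = 33

After k passes and 0 failures the posterior is Beta(10+k, 15), with mean (10+k)/(10+15+k).
Set (10+k)/(25+k) > 0.74 and solve: k > (0.74·25 − 10)/(1 − 0.74) = 32.692.
The smallest integer exceeding 32.692 is 33.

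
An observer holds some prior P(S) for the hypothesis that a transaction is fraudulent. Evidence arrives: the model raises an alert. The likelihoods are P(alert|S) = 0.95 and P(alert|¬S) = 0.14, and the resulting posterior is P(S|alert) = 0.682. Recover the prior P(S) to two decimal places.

Bayes' rule in odds form gives O(S|E) = O(S)·[P(E|S)/P(E|¬S)], hence O(S) = O(S|E)/LR.
Posterior odds = 0.682/(1−0.682) = 2.1447. LR = 0.95/0.14 = 6.7857.
Prior odds = 2.1447/6.7857 = 0.3161, so P(S) = 0.3161/(1+0.3161) ≈ 0.24.

P(S) = 0.24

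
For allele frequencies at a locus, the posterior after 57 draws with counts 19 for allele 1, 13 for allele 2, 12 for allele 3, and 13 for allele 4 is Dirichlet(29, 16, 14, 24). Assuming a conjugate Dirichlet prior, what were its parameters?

For a Dirichlet(α) prior with multinomial counts c, the posterior is Dirichlet(α + c) componentwise.
Subtract each count from the matching posterior parameter: 29−19=10, 16−13=3, 14−12=2, 24−13=11.

Dirichlet(10, 3, 2, 11)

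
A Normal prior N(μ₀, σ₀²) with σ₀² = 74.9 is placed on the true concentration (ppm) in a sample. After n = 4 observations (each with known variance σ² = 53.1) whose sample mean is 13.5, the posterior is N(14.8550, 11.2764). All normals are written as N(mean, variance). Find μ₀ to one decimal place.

μ₀ = 22.5

With known observation variance, the Normal–Normal posterior has precision τ_n = τ₀ + n/σ² and mean μ_n = (τ₀μ₀ + (n/σ²)x̄)/τ_n.
Here τ₀ = 1/74.9 = 0.013351 and τ_data = 4/53.1 = 0.075330, so τ_n = 0.088681.
Rearranging for μ₀: μ₀ = (μ_n·τ_n − τ_data·x̄)/τ₀ = (14.8550·0.088681 − 0.075330·13.5) / 0.013351 = 0.300401/0.013351 ≈ 22.5.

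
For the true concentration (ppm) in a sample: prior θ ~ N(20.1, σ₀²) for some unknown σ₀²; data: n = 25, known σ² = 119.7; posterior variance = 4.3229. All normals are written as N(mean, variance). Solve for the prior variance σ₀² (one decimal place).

σ₀² = 44.5

For the Normal–Normal model with known σ², precisions add: τ_n = τ₀ + n/σ².
So 1/σ₀² = 1/4.3229 − 25/119.7 = 0.231326 − 0.208855 = 0.022471.
Hence σ₀² = 1/0.022471 ≈ 44.5.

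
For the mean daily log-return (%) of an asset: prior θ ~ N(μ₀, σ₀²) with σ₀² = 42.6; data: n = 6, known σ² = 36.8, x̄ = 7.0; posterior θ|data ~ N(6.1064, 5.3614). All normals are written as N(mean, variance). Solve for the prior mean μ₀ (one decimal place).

With known observation variance, the Normal–Normal posterior has precision τ_n = τ₀ + n/σ² and mean μ_n = (τ₀μ₀ + (n/σ²)x̄)/τ_n.
Here τ₀ = 1/42.6 = 0.023474 and τ_data = 6/36.8 = 0.163043, so τ_n = 0.186517.
Rearranging for μ₀: μ₀ = (μ_n·τ_n − τ_data·x̄)/τ₀ = (6.1064·0.186517 − 0.163043·7.0) / 0.023474 = -0.002354/0.023474 ≈ -0.1.

μ₀ = -0.1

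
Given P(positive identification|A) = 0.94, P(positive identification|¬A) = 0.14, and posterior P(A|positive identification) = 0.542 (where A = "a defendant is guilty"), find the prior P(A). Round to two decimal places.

P(A) = 0.15

Bayes' rule in odds form gives O(A|E) = O(A)·[P(E|A)/P(E|¬A)], hence O(A) = O(A|E)/LR.
Posterior odds = 0.542/(1−0.542) = 1.1834. LR = 0.94/0.14 = 6.7143.
Prior odds = 1.1834/6.7143 = 0.1763, so P(A) = 0.1763/(1+0.1763) ≈ 0.15.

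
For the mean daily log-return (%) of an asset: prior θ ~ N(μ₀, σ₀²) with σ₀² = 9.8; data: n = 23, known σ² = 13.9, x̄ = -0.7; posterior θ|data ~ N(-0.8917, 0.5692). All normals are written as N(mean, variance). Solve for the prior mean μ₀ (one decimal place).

μ₀ = -4.0

The posterior mean is a precision-weighted average: μ_n = (τ₀μ₀ + τ_data·x̄)/(τ₀+τ_data), with τ₀=1/σ₀² and τ_data=n/σ².
Here τ₀ = 1/9.8 = 0.102041 and τ_data = 23/13.9 = 1.654676, so τ_n = 1.756717.
Rearranging for μ₀: μ₀ = (μ_n·τ_n − τ_data·x̄)/τ₀ = (-0.8917·1.756717 − 1.654676·-0.7) / 0.102041 = -0.408191/0.102041 ≈ -4.0.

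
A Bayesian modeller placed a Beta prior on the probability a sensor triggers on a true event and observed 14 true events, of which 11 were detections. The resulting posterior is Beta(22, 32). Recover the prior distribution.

Beta is conjugate to the binomial likelihood: posterior = Beta(a+s, b+f).
Subtract the data counts: 22−11=11, 32−3=29.

Beta(11, 29)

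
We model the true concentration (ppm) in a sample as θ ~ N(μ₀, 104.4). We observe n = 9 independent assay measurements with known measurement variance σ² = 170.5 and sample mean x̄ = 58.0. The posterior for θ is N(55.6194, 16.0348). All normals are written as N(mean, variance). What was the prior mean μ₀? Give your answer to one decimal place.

With known observation variance, the Normal–Normal posterior has precision τ_n = τ₀ + n/σ² and mean μ_n = (τ₀μ₀ + (n/σ²)x̄)/τ_n.
Here τ₀ = 1/104.4 = 0.009579 and τ_data = 9/170.5 = 0.052786, so τ_n = 0.062365.
Rearranging for μ₀: μ₀ = (μ_n·τ_n − τ_data·x̄)/τ₀ = (55.6194·0.062365 − 0.052786·58.0) / 0.009579 = 0.407116/0.009579 ≈ 42.5.

μ₀ = 42.5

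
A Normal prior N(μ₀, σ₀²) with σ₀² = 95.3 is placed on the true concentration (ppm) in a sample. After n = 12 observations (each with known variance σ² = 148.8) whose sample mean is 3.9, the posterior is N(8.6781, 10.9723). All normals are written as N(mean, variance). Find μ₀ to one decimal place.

The posterior mean is a precision-weighted average: μ_n = (τ₀μ₀ + τ_data·x̄)/(τ₀+τ_data), with τ₀=1/σ₀² and τ_data=n/σ².
Here τ₀ = 1/95.3 = 0.010493 and τ_data = 12/148.8 = 0.080645, so τ_n = 0.091138.
Rearranging for μ₀: μ₀ = (μ_n·τ_n − τ_data·x̄)/τ₀ = (8.6781·0.091138 − 0.080645·3.9) / 0.010493 = 0.476389/0.010493 ≈ 45.4.

μ₀ = 45.4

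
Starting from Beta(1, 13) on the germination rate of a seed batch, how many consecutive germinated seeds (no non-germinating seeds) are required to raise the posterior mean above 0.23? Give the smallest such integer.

After k germinated seeds and 0 non-germinating seeds the posterior is Beta(1+k, 13), with mean (1+k)/(1+13+k).
Set (1+k)/(14+k) > 0.23 and solve: k > (0.23·14 − 1)/(1 − 0.23) = 2.883.
The smallest integer exceeding 2.883 is 3, and checking k=3: (4)/(17) = 0.2353 > 0.23.

k = 3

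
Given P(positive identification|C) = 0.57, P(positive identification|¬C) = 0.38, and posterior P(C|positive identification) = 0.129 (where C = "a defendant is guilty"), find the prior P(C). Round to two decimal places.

P(C) = 0.09

Bayes' rule in odds form gives O(C|E) = O(C)·[P(E|C)/P(E|¬C)], hence O(C) = O(C|E)/LR.
Posterior odds = 0.129/(1−0.129) = 0.1481. LR = 0.57/0.38 = 1.5000.
Prior odds = 0.1481/1.5000 = 0.0987, so P(C) = 0.0987/(1+0.0987) ≈ 0.09.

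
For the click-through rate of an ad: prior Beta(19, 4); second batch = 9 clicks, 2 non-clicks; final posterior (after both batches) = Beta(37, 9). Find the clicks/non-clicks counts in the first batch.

9 clicks and 3 non-clicks

Because Beta–binomial updating is additive in the counts, the combined data contributed (α_post−α_prior, β_post−β_prior) successes and failures.
Total across both batches: 37−19=18 clicks, 9−4=5 non-clicks.
Subtract the second batch: 18−9=9 clicks and 5−2=3 non-clicks.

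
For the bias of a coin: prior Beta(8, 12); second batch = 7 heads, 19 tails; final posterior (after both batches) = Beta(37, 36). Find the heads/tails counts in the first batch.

Because Beta–binomial updating is additive in the counts, the combined data contributed (α_post−α_prior, β_post−β_prior) successes and failures.
Total across both batches: 37−8=29 heads, 36−12=24 tails.
Subtract the second batch: 29−7=22 heads and 24−19=5 tails.

22 heads and 5 tails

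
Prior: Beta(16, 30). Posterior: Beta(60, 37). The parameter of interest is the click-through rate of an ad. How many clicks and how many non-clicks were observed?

A Beta(α, β) prior with s successes and f failures in binomial data gives a Beta(α+s, β+f) posterior.
Match parameters: s=60−16=44, f=37−30=7.

44 clicks and 7 non-clicks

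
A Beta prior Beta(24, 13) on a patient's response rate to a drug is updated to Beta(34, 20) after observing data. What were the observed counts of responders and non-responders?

10 responders and 7 non-responders

Beta is conjugate to the binomial likelihood: posterior = Beta(α+s, β+f).
So s = 34 − 24 = 10 and f = 20 − 13 = 7.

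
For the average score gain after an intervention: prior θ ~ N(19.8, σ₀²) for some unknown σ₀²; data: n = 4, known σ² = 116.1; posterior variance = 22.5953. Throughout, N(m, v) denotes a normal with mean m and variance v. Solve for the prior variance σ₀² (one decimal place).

Posterior precision equals prior precision plus data precision: 1/σ_n² = 1/σ₀² + n/σ².
So 1/σ₀² = 1/22.5953 − 4/116.1 = 0.044257 − 0.034453 = 0.009804.
Hence σ₀² = 1/0.009804 ≈ 102.0.

σ₀² = 102.0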